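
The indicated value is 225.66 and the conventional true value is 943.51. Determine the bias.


Systematic error = measured - true
= 225.66 - 943.51
= -717.8500

-717.8500


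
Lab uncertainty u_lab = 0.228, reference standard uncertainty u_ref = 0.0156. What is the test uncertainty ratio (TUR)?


TUR = u_lab / u_ref
= 0.228 / 0.0156
= 14.6154

14.6154


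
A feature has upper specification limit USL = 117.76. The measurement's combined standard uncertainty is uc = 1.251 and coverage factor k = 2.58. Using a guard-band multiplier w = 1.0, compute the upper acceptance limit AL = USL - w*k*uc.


U = k * uc = 2.58 * 1.251 = 3.22758
guard band g = w * U = 1.0 * 3.22758 = 3.22758
AL = USL - g = 117.76 - 3.22758
AL = 114.5324

114.5324


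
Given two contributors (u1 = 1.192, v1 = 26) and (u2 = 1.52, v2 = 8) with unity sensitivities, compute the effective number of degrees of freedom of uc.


uc = sqrt(u1^2 + u2^2) = sqrt(1.192^2 + 1.52^2) = 1.931648
v_eff = uc^4 / (u1^4/v1 + u2^4/v2)
= 1.931648^4 / (1.192^4/26 + 1.52^4/8)
= 13.922331 / 0.74489177
v_eff = 18.6904

18.6904


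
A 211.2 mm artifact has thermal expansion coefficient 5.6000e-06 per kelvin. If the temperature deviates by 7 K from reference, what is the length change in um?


dL = L * alpha * dT
= 211.2 * 5.6000e-06 * 7
= 0.0082790 mm
dL_um = 0.0082790 * 1000 = 8.2790 um

8.2790


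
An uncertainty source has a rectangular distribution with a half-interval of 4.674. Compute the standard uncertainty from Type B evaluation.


u_B = half_width / sqrt(3)
u_B = 4.674 / 1.7320508
u_B = 2.6985

2.6985


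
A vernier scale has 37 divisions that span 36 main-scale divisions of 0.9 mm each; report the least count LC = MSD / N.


LC = MSD / n_div
= 0.9 / 37
= 0.0243

0.0243


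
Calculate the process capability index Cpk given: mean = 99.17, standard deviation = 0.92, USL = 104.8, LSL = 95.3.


Cpu = (USL - mean) / (3*sigma) = (104.8 - 99.17) / (3*0.92) = 2.0399
Cpl = (mean - LSL) / (3*sigma) = (99.17 - 95.3) / (3*0.92) = 1.4022
Cpk = min(Cpu, Cpl) = 1.4022

1.4022


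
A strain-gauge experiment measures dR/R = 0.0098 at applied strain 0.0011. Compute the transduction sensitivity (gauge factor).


GF = (dR/R) / epsilon
= 0.0098 / 0.0011
= 8.9091

8.9091


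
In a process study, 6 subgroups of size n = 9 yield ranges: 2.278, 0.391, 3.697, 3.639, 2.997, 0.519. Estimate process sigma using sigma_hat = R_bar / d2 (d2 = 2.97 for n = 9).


R_bar = (2.278 + 0.391 + 3.697 + 3.639 + 2.997 + 0.519) / 6
R_bar = 13.521 / 6 = 2.2535
sigma_hat = R_bar / d2 = 2.2535 / 2.97 = 0.7588

0.7588


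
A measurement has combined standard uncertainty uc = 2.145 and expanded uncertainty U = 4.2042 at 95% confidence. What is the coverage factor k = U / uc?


k = U / uc
k = 4.2042 / 2.145
k = 1.96

1.96


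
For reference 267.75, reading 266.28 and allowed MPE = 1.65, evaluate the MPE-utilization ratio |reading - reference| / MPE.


e = indication - reference = 266.28 - 267.75 = -1.4700
|e| = 1.4700
ratio = |e| / MPE = 1.4700 / 1.65
ratio = 0.8909

0.8909


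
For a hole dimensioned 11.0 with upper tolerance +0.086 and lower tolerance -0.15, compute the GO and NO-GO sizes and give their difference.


GO = nominal - lower_tol (smallest hole = maximum material condition)
GO = 11.0 - 0.15 = 10.85
NO-GO = nominal + upper_tol (largest hole = least material condition)
NO-GO = 11.0 + 0.086 = 11.086
spread = NO-GO - GO = 11.086 - 10.85 = 0.2360

0.2360


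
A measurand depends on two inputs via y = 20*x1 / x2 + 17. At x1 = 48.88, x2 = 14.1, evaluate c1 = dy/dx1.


y = 20*x1 / x2 + 17
dy/dx1 = 20/x2
Evaluate at x2 = 14.1: c1 = 20 / 14.1
c1 = 1.4184

1.4184


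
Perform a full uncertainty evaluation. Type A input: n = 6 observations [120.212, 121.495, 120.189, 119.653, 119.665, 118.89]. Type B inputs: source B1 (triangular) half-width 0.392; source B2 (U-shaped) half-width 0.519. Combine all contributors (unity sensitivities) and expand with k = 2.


mean = (120.212 + 121.495 + 120.189 + 119.653 + 119.665 + 118.89) / 6 = 120.0173333
s = sqrt(sum((x - mean)^2)/(n-1)) = 0.86932403
u_A = s / sqrt(n) = 0.86932403 / sqrt(6) = 0.35490005
u_B1 = 0.392 / sqrt(6) = 0.16003333
u_B2 = 0.519 / sqrt(2) = 0.36698842
uc = sqrt(0.35490005^2 + 0.16003333^2 + 0.36698842^2) = 0.53501889
U = k * uc = 2 * 0.53501889
U = 1.0700

1.0700


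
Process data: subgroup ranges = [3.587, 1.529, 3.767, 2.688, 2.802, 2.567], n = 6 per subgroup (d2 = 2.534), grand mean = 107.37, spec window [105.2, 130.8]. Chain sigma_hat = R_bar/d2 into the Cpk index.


R_bar = (3.587 + 1.529 + 3.767 + 2.688 + 2.802 + 2.567) / 6 = 2.8233333
sigma = R_bar / d2 = 2.8233333 / 2.534 = 1.1141805
Cp = (USL - LSL)/(6*sigma) = (130.8 - 105.2)/(6*1.1141805) = 3.8294
Cpu = (130.8 - 107.37)/(3*1.1141805) = 7.0096
Cpl = (107.37 - 105.2)/(3*1.1141805) = 0.6492
Cpk = min(Cpu, Cpl) = 0.6492

0.6492


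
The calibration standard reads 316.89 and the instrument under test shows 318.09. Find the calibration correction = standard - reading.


Correction = standard - reading
= 316.89 - 318.09
= -1.2000

-1.2000


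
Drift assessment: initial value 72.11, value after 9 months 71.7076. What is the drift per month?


rate = (v2 - v1) / months
= (71.7076 - 72.11) / 9
= -0.4024 / 9
= -0.0447

-0.0447


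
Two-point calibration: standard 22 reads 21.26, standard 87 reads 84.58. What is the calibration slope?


slope = (y2 - y1) / (x2 - x1)
= (84.58 - 21.26) / (87 - 22)
= 63.3200 / 65
= 0.9742

0.9742


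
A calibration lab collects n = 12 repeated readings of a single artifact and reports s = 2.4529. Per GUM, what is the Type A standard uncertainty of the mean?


u_A = s / sqrt(n)
u_A = 2.4529 / sqrt(12)
u_A = 2.4529 / 3.4641016
u_A = 0.7081

0.7081


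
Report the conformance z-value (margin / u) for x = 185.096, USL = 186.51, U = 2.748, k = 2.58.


u = U / k = 2.748 / 2.58 = 1.0651163
margin = |USL - x| = |186.51 - 185.096| = 1.414
z = margin / u = 1.414 / 1.0651163
z = 1.3276

1.3276


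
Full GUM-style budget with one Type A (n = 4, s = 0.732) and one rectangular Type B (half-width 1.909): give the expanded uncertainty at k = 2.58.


u_A = s / sqrt(n) = 0.732 / sqrt(4) = 0.366
u_B = half_width / sqrt(3) = 1.909 / sqrt(3) = 1.1021617
uc = sqrt(u_A^2 + u_B^2) = sqrt(0.366^2 + 1.1021617^2) = 1.1613425
U = k * uc = 2.58 * 1.1613425
U = 2.9963

2.9963


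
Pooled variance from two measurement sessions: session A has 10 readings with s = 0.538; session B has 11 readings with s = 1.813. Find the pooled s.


s_p = sqrt(((n1-1)*s1^2 + (n2-1)*s2^2) / (n1+n2-2))
numerator = (10-1)*0.538^2 + (11-1)*1.813^2 = 2.604996 + 32.86969 = 35.474686
denominator = 10 + 11 - 2 = 19
s_p^2 = 35.474686 / 19 = 1.8670887
s_p = sqrt(1.8670887) = 1.3664

1.3664


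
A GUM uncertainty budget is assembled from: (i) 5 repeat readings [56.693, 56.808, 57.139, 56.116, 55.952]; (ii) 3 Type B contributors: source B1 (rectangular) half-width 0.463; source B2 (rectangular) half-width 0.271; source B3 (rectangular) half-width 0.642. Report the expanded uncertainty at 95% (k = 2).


mean = (56.693 + 56.808 + 57.139 + 56.116 + 55.952) / 5 = 56.5416
s = sqrt(sum((x - mean)^2)/(n-1)) = 0.49485887
u_A = s / sqrt(n) = 0.49485887 / sqrt(5) = 0.22130761
u_B1 = 0.463 / sqrt(3) = 0.26731317
u_B2 = 0.271 / sqrt(3) = 0.15646192
u_B3 = 0.642 / sqrt(3) = 0.37065887
uc = sqrt(0.22130761^2 + 0.26731317^2 + 0.15646192^2 + 0.37065887^2) = 0.53132073
U = k * uc = 2 * 0.53132073
U = 1.0626

1.0626


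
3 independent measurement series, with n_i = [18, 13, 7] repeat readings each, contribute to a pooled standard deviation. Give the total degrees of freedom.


nu = sum_i (n_i - 1)
nu = ((18 - 1) + (13 - 1) + (7 - 1))
nu = 17 + 12 + 6
nu = 35

35


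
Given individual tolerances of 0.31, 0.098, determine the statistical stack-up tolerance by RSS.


RSS = sqrt(0.31^2 + 0.098^2)
= sqrt(0.105704)
= 0.3251

0.3251


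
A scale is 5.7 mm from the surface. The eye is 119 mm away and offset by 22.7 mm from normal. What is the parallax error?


error = h * offset / d
= 5.7 * 22.7 / 119
= 1.0873

1.0873


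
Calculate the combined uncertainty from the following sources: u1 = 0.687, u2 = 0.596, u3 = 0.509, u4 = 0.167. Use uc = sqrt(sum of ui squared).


uc = sqrt(0.687^2 + 0.596^2 + 0.509^2 + 0.167^2)
uc = sqrt(1.114155)
uc = 1.0555

1.0555


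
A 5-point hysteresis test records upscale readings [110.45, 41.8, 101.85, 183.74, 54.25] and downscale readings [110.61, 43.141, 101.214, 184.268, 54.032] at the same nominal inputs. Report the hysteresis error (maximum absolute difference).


|110.45 - 110.61| = 0.1600
|41.8 - 43.141| = 1.3410
|101.85 - 101.214| = 0.6360
|183.74 - 184.268| = 0.5280
|54.25 - 54.032| = 0.2180
hysteresis = max(diffs) = 1.3410

1.3410


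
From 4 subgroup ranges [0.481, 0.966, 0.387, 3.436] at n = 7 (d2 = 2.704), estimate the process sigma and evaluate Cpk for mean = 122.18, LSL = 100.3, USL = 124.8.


R_bar = (0.481 + 0.966 + 0.387 + 3.436) / 4 = 1.3175
sigma = R_bar / d2 = 1.3175 / 2.704 = 0.48724112
Cp = (USL - LSL)/(6*sigma) = (124.8 - 100.3)/(6*0.48724112) = 8.3805
Cpu = (124.8 - 122.18)/(3*0.48724112) = 1.7924
Cpl = (122.18 - 100.3)/(3*0.48724112) = 14.9686
Cpk = min(Cpu, Cpl) = 1.7924

1.7924


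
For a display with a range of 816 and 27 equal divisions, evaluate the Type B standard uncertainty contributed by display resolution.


resolution = range / divisions
resolution = 816 / 27 = 30.222222
u_res = resolution / (2*sqrt(3))
u_res = 30.222222 / 3.4641016
u_res = 8.7244

8.7244


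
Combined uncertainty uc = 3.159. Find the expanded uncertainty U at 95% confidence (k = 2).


U = k * uc
U = 2 * 3.159
U = 6.3180

6.3180


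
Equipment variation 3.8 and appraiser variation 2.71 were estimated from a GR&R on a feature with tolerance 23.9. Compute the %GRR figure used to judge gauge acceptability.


GRR = sqrt(EV^2 + AV^2) = sqrt(3.8^2 + 2.71^2) = 4.667344
%GRR = GRR / tol * 100 = 4.667344 / 23.9 * 100
%GRR = 19.5286

19.5286


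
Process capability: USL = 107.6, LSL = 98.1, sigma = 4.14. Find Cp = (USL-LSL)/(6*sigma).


Cp = (USL - LSL) / (6 * sigma)
= (107.6 - 98.1) / (6 * 4.14)
= 9.5000 / 24.8400
= 0.3824

0.3824


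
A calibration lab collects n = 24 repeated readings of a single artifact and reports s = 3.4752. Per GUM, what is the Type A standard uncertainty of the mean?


u_A = s / sqrt(n)
u_A = 3.4752 / sqrt(24)
u_A = 3.4752 / 4.8989795
u_A = 0.7094

0.7094


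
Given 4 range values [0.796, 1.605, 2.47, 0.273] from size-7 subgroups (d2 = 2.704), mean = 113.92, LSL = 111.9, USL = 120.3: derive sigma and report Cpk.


R_bar = (0.796 + 1.605 + 2.47 + 0.273) / 4 = 1.286
sigma = R_bar / d2 = 1.286 / 2.704 = 0.47559172
Cp = (USL - LSL)/(6*sigma) = (120.3 - 111.9)/(6*0.47559172) = 2.9437
Cpu = (120.3 - 113.92)/(3*0.47559172) = 4.4716
Cpl = (113.92 - 111.9)/(3*0.47559172) = 1.4158
Cpk = min(Cpu, Cpl) = 1.4158

1.4158


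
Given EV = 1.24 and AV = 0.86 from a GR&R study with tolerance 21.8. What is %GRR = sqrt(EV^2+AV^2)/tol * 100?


GRR = sqrt(EV^2 + AV^2) = sqrt(1.24^2 + 0.86^2) = 1.5090394
%GRR = GRR / tol * 100 = 1.5090394 / 21.8 * 100
%GRR = 6.9222

6.9222


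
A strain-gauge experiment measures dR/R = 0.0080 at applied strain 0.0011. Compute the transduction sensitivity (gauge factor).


GF = (dR/R) / epsilon
= 0.0080 / 0.0011
= 7.2727

7.2727


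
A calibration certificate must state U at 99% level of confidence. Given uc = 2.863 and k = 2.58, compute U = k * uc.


U = k * uc
U = 2.58 * 2.863
U = 7.3865

7.3865


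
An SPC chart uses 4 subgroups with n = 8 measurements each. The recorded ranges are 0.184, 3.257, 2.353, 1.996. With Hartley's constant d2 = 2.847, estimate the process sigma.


R_bar = (0.184 + 3.257 + 2.353 + 1.996) / 4
R_bar = 7.79 / 4 = 1.9475
sigma_hat = R_bar / d2 = 1.9475 / 2.847 = 0.6841

0.6841


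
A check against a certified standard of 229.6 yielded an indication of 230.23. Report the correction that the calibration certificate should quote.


Correction = standard - reading
= 229.6 - 230.23
= -0.6300

-0.6300


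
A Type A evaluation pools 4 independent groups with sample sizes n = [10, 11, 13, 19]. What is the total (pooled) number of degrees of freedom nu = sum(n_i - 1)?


nu = sum_i (n_i - 1)
nu = ((10 - 1) + (11 - 1) + (13 - 1) + (19 - 1))
nu = 9 + 10 + 12 + 18
nu = 49

49


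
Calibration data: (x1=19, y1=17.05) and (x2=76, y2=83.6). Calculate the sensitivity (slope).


slope = (y2 - y1) / (x2 - x1)
= (83.6 - 17.05) / (76 - 19)
= 66.5500 / 57
= 1.1675

1.1675


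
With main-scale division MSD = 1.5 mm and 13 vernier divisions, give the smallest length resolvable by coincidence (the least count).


LC = MSD / n_div
= 1.5 / 13
= 0.1154

0.1154


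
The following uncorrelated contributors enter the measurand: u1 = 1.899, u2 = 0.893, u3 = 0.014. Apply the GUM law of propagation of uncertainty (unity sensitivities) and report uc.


uc = sqrt(1.899^2 + 0.893^2 + 0.014^2)
uc = sqrt(4.403846)
uc = 2.0985

2.0985


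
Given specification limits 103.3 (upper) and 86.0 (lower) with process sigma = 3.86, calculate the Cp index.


Cp = (USL - LSL) / (6 * sigma)
= (103.3 - 86.0) / (6 * 3.86)
= 17.3000 / 23.1600
= 0.7470

0.7470


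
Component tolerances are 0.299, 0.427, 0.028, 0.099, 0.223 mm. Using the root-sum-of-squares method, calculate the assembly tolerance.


RSS = sqrt(0.299^2 + 0.427^2 + 0.028^2 + 0.099^2 + 0.223^2)
= sqrt(0.332044)
= 0.5762

0.5762


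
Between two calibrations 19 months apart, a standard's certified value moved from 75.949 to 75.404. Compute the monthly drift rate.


rate = (v2 - v1) / months
= (75.404 - 75.949) / 19
= -0.5450 / 19
= -0.0287

-0.0287


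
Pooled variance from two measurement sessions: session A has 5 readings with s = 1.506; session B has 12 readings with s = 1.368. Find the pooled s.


s_p = sqrt(((n1-1)*s1^2 + (n2-1)*s2^2) / (n1+n2-2))
numerator = (5-1)*1.506^2 + (12-1)*1.368^2 = 9.072144 + 20.585664 = 29.657808
denominator = 5 + 12 - 2 = 15
s_p^2 = 29.657808 / 15 = 1.9771872
s_p = sqrt(1.9771872) = 1.4061

1.4061


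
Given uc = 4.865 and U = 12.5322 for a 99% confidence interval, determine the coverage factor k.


k = U / uc
k = 12.5322 / 4.865
k = 2.576

2.576


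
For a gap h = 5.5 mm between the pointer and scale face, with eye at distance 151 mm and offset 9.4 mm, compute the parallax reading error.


error = h * offset / d
= 5.5 * 9.4 / 151
= 0.3424

0.3424


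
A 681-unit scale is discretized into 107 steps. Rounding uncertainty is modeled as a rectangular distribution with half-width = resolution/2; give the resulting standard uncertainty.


resolution = range / divisions
resolution = 681 / 107 = 6.364486
u_res = resolution / (2*sqrt(3))
u_res = 6.364486 / 3.4641016
u_res = 1.8373

1.8373


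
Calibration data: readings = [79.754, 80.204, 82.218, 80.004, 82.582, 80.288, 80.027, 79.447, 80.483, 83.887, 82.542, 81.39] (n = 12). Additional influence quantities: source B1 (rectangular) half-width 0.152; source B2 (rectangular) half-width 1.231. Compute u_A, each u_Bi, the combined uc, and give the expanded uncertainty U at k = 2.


mean = (79.754 + 80.204 + 82.218 + 80.004 + 82.582 + 80.288 + 80.027 + 79.447 + 80.483 + 83.887 + 82.542 + 81.39) / 12 = 81.06883333
s = sqrt(sum((x - mean)^2)/(n-1)) = 1.4175826
u_A = s / sqrt(n) = 1.4175826 / sqrt(12) = 0.40922085
u_B1 = 0.152 / sqrt(3) = 0.087757241
u_B2 = 1.231 / sqrt(3) = 0.71071818
uc = sqrt(0.40922085^2 + 0.087757241^2 + 0.71071818^2) = 0.82479292
U = k * uc = 2 * 0.82479292
U = 1.6496

1.6496


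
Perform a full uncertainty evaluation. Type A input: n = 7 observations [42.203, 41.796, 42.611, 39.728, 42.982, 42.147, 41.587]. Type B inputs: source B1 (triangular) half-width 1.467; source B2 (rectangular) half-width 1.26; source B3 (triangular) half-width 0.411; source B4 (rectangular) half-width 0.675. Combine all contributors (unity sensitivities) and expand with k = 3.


mean = (42.203 + 41.796 + 42.611 + 39.728 + 42.982 + 42.147 + 41.587) / 7 = 41.86485714
s = sqrt(sum((x - mean)^2)/(n-1)) = 1.0525197
u_A = s / sqrt(n) = 1.0525197 / sqrt(7) = 0.39781505
u_B1 = 1.467 / sqrt(6) = 0.59890024
u_B2 = 1.26 / sqrt(3) = 0.72746134
u_B3 = 0.411 / sqrt(6) = 0.16779005
u_B4 = 0.675 / sqrt(3) = 0.38971143
uc = sqrt(0.39781505^2 + 0.59890024^2 + 0.72746134^2 + 0.16779005^2 + 0.38971143^2) = 1.1073242
U = k * uc = 3 * 1.1073242
U = 3.3220

3.3220


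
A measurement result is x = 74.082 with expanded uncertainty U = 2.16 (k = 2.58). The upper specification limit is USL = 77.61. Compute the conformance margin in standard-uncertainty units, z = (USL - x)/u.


u = U / k = 2.16 / 2.58 = 0.8372093
margin = |USL - x| = |77.61 - 74.082| = 3.528
z = margin / u = 3.528 / 0.8372093
z = 4.2140

4.2140


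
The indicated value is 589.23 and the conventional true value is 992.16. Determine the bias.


Systematic error = measured - true
= 589.23 - 992.16
= -402.9300

-402.9300


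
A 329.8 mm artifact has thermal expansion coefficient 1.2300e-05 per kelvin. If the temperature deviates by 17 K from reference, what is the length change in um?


dL = L * alpha * dT
= 329.8 * 1.2300e-05 * 17
= 0.0689612 mm
dL_um = 0.0689612 * 1000 = 68.9612 um

68.9612


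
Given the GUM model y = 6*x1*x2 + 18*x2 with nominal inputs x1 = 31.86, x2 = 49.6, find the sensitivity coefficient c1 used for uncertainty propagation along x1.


y = 6*x1*x2 + 18*x2
dy/dx1 = 6*x2
Evaluate at x2 = 49.6: c1 = 6 * 49.6
c1 = 297.6000

297.6000


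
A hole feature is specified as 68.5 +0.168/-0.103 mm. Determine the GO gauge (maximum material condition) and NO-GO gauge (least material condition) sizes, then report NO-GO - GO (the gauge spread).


GO = nominal - lower_tol (smallest hole = maximum material condition)
GO = 68.5 - 0.103 = 68.397
NO-GO = nominal + upper_tol (largest hole = least material condition)
NO-GO = 68.5 + 0.168 = 68.668
spread = NO-GO - GO = 68.668 - 68.397 = 0.2710

0.2710


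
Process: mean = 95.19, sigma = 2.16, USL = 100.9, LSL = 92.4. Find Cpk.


Cpu = (USL - mean) / (3*sigma) = (100.9 - 95.19) / (3*2.16) = 0.8812
Cpl = (mean - LSL) / (3*sigma) = (95.19 - 92.4) / (3*2.16) = 0.4306
Cpk = min(Cpu, Cpl) = 0.4306

0.4306


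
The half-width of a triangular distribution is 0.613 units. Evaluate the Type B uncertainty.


u_B = half_width / sqrt(6)
u_B = 0.613 / 2.4494897
u_B = 0.2503

0.2503


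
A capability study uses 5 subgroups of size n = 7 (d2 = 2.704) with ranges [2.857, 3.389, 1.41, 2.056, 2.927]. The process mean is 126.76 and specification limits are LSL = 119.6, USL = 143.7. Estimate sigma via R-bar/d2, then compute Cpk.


R_bar = (2.857 + 3.389 + 1.41 + 2.056 + 2.927) / 5 = 2.5278
sigma = R_bar / d2 = 2.5278 / 2.704 = 0.93483728
Cp = (USL - LSL)/(6*sigma) = (143.7 - 119.6)/(6*0.93483728) = 4.2966
Cpu = (143.7 - 126.76)/(3*0.93483728) = 6.0403
Cpl = (126.76 - 119.6)/(3*0.93483728) = 2.5530
Cpk = min(Cpu, Cpl) = 2.5530

2.5530


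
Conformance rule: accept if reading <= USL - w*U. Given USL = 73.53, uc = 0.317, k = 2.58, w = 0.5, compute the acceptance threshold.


U = k * uc = 2.58 * 0.317 = 0.81786
guard band g = w * U = 0.5 * 0.81786 = 0.40893
AL = USL - g = 73.53 - 0.40893
AL = 73.1211

73.1211


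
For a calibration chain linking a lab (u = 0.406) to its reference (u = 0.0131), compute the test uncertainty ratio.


TUR = u_lab / u_ref
= 0.406 / 0.0131
= 30.9924

30.9924


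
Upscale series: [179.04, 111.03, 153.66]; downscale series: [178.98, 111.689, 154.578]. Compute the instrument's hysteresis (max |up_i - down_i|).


|179.04 - 178.98| = 0.0600
|111.03 - 111.689| = 0.6590
|153.66 - 154.578| = 0.9180
hysteresis = max(diffs) = 0.9180

0.9180


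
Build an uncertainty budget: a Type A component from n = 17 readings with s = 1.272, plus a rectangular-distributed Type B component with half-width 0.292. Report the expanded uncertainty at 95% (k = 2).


u_A = s / sqrt(n) = 1.272 / sqrt(17) = 0.30850532
u_B = half_width / sqrt(3) = 0.292 / sqrt(3) = 0.16858628
uc = sqrt(u_A^2 + u_B^2) = sqrt(0.30850532^2 + 0.16858628^2) = 0.35156346
U = k * uc = 2 * 0.35156346
U = 0.7031

0.7031


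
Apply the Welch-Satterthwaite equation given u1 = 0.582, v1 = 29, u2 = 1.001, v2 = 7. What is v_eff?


uc = sqrt(u1^2 + u2^2) = sqrt(0.582^2 + 1.001^2) = 1.1578968
v_eff = uc^4 / (u1^4/v1 + u2^4/v2)
= 1.1578968^4 / (0.582^4/29 + 1.001^4/7)
= 1.7975435 / 0.14738577
v_eff = 12.1962

12.1962


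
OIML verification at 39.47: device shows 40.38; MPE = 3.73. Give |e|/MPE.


e = indication - reference = 40.38 - 39.47 = 0.9100
|e| = 0.9100
ratio = |e| / MPE = 0.9100 / 3.73
ratio = 0.2440

0.2440


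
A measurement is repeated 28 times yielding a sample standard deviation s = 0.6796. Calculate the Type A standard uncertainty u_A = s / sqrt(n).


u_A = s / sqrt(n)
u_A = 0.6796 / sqrt(28)
u_A = 0.6796 / 5.2915026
u_A = 0.1284

0.1284


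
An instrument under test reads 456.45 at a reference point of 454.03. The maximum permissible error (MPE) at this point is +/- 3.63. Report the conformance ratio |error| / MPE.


e = indication - reference = 456.45 - 454.03 = 2.4200
|e| = 2.4200
ratio = |e| / MPE = 2.4200 / 3.63
ratio = 0.6667

0.6667


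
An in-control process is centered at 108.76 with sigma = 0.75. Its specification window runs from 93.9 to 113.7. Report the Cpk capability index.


Cpu = (USL - mean) / (3*sigma) = (113.7 - 108.76) / (3*0.75) = 2.1956
Cpl = (mean - LSL) / (3*sigma) = (108.76 - 93.9) / (3*0.75) = 6.6044
Cpk = min(Cpu, Cpl) = 2.1956

2.1956


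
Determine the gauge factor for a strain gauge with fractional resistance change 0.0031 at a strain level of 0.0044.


GF = (dR/R) / epsilon
= 0.0031 / 0.0044
= 0.7045

0.7045


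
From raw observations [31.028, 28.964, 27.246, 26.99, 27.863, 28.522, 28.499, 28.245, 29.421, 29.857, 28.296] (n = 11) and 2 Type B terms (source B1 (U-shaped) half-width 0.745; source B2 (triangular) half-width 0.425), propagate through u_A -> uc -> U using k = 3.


mean = (31.028 + 28.964 + 27.246 + 26.99 + 27.863 + 28.522 + 28.499 + 28.245 + 29.421 + 29.857 + 28.296) / 11 = 28.63009091
s = sqrt(sum((x - mean)^2)/(n-1)) = 1.1608239
u_A = s / sqrt(n) = 1.1608239 / sqrt(11) = 0.35000157
u_B1 = 0.745 / sqrt(2) = 0.52679455
u_B2 = 0.425 / sqrt(6) = 0.17350552
uc = sqrt(0.35000157^2 + 0.52679455^2 + 0.17350552^2) = 0.65583364
U = k * uc = 3 * 0.65583364
U = 1.9675

1.9675


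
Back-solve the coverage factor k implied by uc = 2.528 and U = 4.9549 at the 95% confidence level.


k = U / uc
k = 4.9549 / 2.528
k = 1.96

1.96


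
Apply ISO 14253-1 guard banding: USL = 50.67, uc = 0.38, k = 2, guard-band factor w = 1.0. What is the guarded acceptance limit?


U = k * uc = 2 * 0.38 = 0.76
guard band g = w * U = 1.0 * 0.76 = 0.76
AL = USL - g = 50.67 - 0.76
AL = 49.9100

49.9100


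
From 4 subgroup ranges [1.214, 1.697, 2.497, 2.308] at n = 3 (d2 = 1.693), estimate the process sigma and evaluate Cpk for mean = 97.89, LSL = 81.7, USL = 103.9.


R_bar = (1.214 + 1.697 + 2.497 + 2.308) / 4 = 1.929
sigma = R_bar / d2 = 1.929 / 1.693 = 1.1393975
Cp = (USL - LSL)/(6*sigma) = (103.9 - 81.7)/(6*1.1393975) = 3.2473
Cpu = (103.9 - 97.89)/(3*1.1393975) = 1.7582
Cpl = (97.89 - 81.7)/(3*1.1393975) = 4.7364
Cpk = min(Cpu, Cpl) = 1.7582

1.7582


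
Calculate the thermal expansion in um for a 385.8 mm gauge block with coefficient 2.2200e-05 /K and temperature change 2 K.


dL = L * alpha * dT
= 385.8 * 2.2200e-05 * 2
= 0.0171295 mm
dL_um = 0.0171295 * 1000 = 17.1295 um

17.1295


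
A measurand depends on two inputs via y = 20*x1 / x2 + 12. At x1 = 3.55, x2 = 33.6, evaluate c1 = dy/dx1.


y = 20*x1 / x2 + 12
dy/dx1 = 20/x2
Evaluate at x2 = 33.6: c1 = 20 / 33.6
c1 = 0.5952

0.5952


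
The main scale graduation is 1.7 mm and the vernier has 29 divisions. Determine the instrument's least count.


LC = MSD / n_div
= 1.7 / 29
= 0.0586

0.0586


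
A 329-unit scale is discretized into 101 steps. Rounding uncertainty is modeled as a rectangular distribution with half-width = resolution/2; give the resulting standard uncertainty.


resolution = range / divisions
resolution = 329 / 101 = 3.2574257
u_res = resolution / (2*sqrt(3))
u_res = 3.2574257 / 3.4641016
u_res = 0.9403

0.9403


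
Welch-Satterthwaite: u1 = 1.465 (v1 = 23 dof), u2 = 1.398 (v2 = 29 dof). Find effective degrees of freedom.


uc = sqrt(u1^2 + u2^2) = sqrt(1.465^2 + 1.398^2) = 2.025001
v_eff = uc^4 / (u1^4/v1 + u2^4/v2)
= 2.025001^4 / (1.465^4/23 + 1.398^4/29)
= 16.815159 / 0.33198674
v_eff = 50.6501

50.6501


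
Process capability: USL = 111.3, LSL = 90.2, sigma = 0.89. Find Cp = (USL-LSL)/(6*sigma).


Cp = (USL - LSL) / (6 * sigma)
= (111.3 - 90.2) / (6 * 0.89)
= 21.1000 / 5.3400
= 3.9513

3.9513


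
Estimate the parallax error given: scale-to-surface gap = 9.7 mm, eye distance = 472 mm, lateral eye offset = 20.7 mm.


error = h * offset / d
= 9.7 * 20.7 / 472
= 0.4254

0.4254


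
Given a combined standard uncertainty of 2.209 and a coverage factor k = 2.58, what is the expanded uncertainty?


U = k * uc
U = 2.58 * 2.209
U = 5.6992

5.6992


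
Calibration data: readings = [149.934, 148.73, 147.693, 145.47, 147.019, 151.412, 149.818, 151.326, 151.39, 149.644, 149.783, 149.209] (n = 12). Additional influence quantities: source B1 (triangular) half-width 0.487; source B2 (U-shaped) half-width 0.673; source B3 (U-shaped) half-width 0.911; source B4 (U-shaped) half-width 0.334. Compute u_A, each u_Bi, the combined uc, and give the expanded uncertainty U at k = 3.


mean = (149.934 + 148.73 + 147.693 + 145.47 + 147.019 + 151.412 + 149.818 + 151.326 + 151.39 + 149.644 + 149.783 + 149.209) / 12 = 149.2856667
s = sqrt(sum((x - mean)^2)/(n-1)) = 1.8275729
u_A = s / sqrt(n) = 1.8275729 / sqrt(12) = 0.52757485
u_B1 = 0.487 / sqrt(6) = 0.19881692
u_B2 = 0.673 / sqrt(2) = 0.47588286
u_B3 = 0.911 / sqrt(2) = 0.64417428
u_B4 = 0.334 / sqrt(2) = 0.23617366
uc = sqrt(0.52757485^2 + 0.19881692^2 + 0.47588286^2 + 0.64417428^2 + 0.23617366^2) = 1.007505
U = k * uc = 3 * 1.007505
U = 3.0225

3.0225


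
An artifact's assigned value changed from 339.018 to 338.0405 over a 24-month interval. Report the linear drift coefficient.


rate = (v2 - v1) / months
= (338.0405 - 339.018) / 24
= -0.9775 / 24
= -0.0407

-0.0407


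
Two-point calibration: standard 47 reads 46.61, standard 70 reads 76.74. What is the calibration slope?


slope = (y2 - y1) / (x2 - x1)
= (76.74 - 46.61) / (70 - 47)
= 30.1300 / 23
= 1.3100

1.3100


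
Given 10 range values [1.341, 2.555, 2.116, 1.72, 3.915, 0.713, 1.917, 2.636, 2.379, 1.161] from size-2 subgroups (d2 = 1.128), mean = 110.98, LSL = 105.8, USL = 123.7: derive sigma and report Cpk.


R_bar = (1.341 + 2.555 + 2.116 + 1.72 + 3.915 + 0.713 + 1.917 + 2.636 + 2.379 + 1.161) / 10 = 2.0453
sigma = R_bar / d2 = 2.0453 / 1.128 = 1.8132092
Cp = (USL - LSL)/(6*sigma) = (123.7 - 105.8)/(6*1.8132092) = 1.6453
Cpu = (123.7 - 110.98)/(3*1.8132092) = 2.3384
Cpl = (110.98 - 105.8)/(3*1.8132092) = 0.9523
Cpk = min(Cpu, Cpl) = 0.9523

0.9523


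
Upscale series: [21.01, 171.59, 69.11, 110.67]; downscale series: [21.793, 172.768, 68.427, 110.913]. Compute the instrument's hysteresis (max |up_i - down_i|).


|21.01 - 21.793| = 0.7830
|171.59 - 172.768| = 1.1780
|69.11 - 68.427| = 0.6830
|110.67 - 110.913| = 0.2430
hysteresis = max(diffs) = 1.1780

1.1780


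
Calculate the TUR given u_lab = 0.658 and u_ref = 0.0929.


TUR = u_lab / u_ref
= 0.658 / 0.0929
= 7.0829

7.0829


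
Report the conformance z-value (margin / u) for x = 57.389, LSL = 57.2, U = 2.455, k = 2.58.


u = U / k = 2.455 / 2.58 = 0.95155039
margin = |LSL - x| = |57.2 - 57.389| = 0.189
z = margin / u = 0.189 / 0.95155039
z = 0.1986

0.1986


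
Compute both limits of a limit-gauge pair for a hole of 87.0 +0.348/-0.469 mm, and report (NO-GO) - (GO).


GO = nominal - lower_tol (smallest hole = maximum material condition)
GO = 87.0 - 0.469 = 86.531
NO-GO = nominal + upper_tol (largest hole = least material condition)
NO-GO = 87.0 + 0.348 = 87.348
spread = NO-GO - GO = 87.348 - 86.531 = 0.8170

0.8170


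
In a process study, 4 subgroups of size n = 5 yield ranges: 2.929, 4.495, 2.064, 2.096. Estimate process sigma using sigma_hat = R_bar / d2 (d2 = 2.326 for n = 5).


R_bar = (2.929 + 4.495 + 2.064 + 2.096) / 4
R_bar = 11.584 / 4 = 2.896
sigma_hat = R_bar / d2 = 2.896 / 2.326 = 1.2451

1.2451


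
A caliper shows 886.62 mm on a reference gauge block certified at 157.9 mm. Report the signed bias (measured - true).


Systematic error = measured - true
= 886.62 - 157.9
= 728.7200

728.7200


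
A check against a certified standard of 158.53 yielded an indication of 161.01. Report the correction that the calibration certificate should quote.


Correction = standard - reading
= 158.53 - 161.01
= -2.4800

-2.4800


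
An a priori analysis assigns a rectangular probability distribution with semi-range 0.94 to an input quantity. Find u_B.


u_B = half_width / sqrt(3)
u_B = 0.94 / 1.7320508
u_B = 0.5427

0.5427


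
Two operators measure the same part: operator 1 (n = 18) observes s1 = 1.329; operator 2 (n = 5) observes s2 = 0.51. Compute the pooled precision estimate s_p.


s_p = sqrt(((n1-1)*s1^2 + (n2-1)*s2^2) / (n1+n2-2))
numerator = (18-1)*1.329^2 + (5-1)*0.51^2 = 30.026097 + 1.0404 = 31.066497
denominator = 18 + 5 - 2 = 21
s_p^2 = 31.066497 / 21 = 1.479357
s_p = sqrt(1.479357) = 1.2163

1.2163


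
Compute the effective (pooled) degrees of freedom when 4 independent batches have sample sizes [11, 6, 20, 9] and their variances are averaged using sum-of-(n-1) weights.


nu = sum_i (n_i - 1)
nu = ((11 - 1) + (6 - 1) + (20 - 1) + (9 - 1))
nu = 10 + 5 + 19 + 8
nu = 42

42


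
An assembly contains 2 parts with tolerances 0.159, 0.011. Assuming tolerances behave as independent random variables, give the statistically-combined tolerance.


RSS = sqrt(0.159^2 + 0.011^2)
= sqrt(0.025402)
= 0.1594

0.1594


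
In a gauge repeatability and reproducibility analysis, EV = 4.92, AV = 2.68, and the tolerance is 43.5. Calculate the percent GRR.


GRR = sqrt(EV^2 + AV^2) = sqrt(4.92^2 + 2.68^2) = 5.6025708
%GRR = GRR / tol * 100 = 5.6025708 / 43.5 * 100
%GRR = 12.8795

12.8795


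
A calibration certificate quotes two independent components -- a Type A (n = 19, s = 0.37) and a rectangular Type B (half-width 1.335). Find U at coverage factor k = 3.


u_A = s / sqrt(n) = 0.37 / sqrt(19) = 0.084883822
u_B = half_width / sqrt(3) = 1.335 / sqrt(3) = 0.77076261
uc = sqrt(u_A^2 + u_B^2) = sqrt(0.084883822^2 + 0.77076261^2) = 0.77542264
U = k * uc = 3 * 0.77542264
U = 2.3263

2.3263


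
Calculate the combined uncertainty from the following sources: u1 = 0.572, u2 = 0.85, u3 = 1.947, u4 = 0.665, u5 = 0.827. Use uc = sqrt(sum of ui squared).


uc = sqrt(0.572^2 + 0.85^2 + 1.947^2 + 0.665^2 + 0.827^2)
uc = sqrt(5.966647)
uc = 2.4427

2.4427


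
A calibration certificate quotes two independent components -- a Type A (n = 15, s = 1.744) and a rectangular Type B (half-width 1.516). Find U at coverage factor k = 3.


u_A = s / sqrt(n) = 1.744 / sqrt(15) = 0.45029886
u_B = half_width / sqrt(3) = 1.516 / sqrt(3) = 0.87526301
uc = sqrt(u_A^2 + u_B^2) = sqrt(0.45029886^2 + 0.87526301^2) = 0.98430402
U = k * uc = 3 * 0.98430402
U = 2.9529

2.9529


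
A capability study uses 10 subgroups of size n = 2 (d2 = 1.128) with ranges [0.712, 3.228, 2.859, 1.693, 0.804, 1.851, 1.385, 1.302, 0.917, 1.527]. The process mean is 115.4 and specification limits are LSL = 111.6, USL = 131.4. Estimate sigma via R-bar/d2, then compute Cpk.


R_bar = (0.712 + 3.228 + 2.859 + 1.693 + 0.804 + 1.851 + 1.385 + 1.302 + 0.917 + 1.527) / 10 = 1.6278
sigma = R_bar / d2 = 1.6278 / 1.128 = 1.4430851
Cp = (USL - LSL)/(6*sigma) = (131.4 - 111.6)/(6*1.4430851) = 2.2868
Cpu = (131.4 - 115.4)/(3*1.4430851) = 3.6958
Cpl = (115.4 - 111.6)/(3*1.4430851) = 0.8777
Cpk = min(Cpu, Cpl) = 0.8777

0.8777


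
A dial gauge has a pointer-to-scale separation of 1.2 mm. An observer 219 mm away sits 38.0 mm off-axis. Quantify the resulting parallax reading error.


error = h * offset / d
= 1.2 * 38.0 / 219
= 0.2082

0.2082


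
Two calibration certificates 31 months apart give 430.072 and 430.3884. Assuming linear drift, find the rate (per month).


rate = (v2 - v1) / months
= (430.3884 - 430.072) / 31
= 0.3164 / 31
= 0.0102

0.0102


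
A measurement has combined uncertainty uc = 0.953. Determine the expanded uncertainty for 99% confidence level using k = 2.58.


U = k * uc
U = 2.58 * 0.953
U = 2.4587

2.4587


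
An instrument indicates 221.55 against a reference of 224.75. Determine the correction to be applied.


Correction = standard - reading
= 224.75 - 221.55
= 3.2000

3.2000


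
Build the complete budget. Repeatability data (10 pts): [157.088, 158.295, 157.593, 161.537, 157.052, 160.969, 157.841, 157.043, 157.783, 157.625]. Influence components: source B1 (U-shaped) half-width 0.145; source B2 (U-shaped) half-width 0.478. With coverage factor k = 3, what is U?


mean = (157.088 + 158.295 + 157.593 + 161.537 + 157.052 + 160.969 + 157.841 + 157.043 + 157.783 + 157.625) / 10 = 158.2826
s = sqrt(sum((x - mean)^2)/(n-1)) = 1.6206538
u_A = s / sqrt(n) = 1.6206538 / sqrt(10) = 0.51249573
u_B1 = 0.145 / sqrt(2) = 0.10253048
u_B2 = 0.478 / sqrt(2) = 0.33799704
uc = sqrt(0.51249573^2 + 0.10253048^2 + 0.33799704^2) = 0.62241977
U = k * uc = 3 * 0.62241977
U = 1.8673

1.8673


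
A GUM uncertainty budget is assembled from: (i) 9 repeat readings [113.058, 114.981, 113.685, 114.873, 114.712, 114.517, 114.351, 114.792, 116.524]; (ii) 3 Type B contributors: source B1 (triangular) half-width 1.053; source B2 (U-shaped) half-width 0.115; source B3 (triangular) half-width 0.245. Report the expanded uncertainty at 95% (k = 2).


mean = (113.058 + 114.981 + 113.685 + 114.873 + 114.712 + 114.517 + 114.351 + 114.792 + 116.524) / 9 = 114.6103333
s = sqrt(sum((x - mean)^2)/(n-1)) = 0.95222056
u_A = s / sqrt(n) = 0.95222056 / sqrt(9) = 0.31740685
u_B1 = 1.053 / sqrt(6) = 0.42988545
u_B2 = 0.115 / sqrt(2) = 0.08131728
u_B3 = 0.245 / sqrt(6) = 0.10002083
uc = sqrt(0.31740685^2 + 0.42988545^2 + 0.08131728^2 + 0.10002083^2) = 0.54969562
U = k * uc = 2 * 0.54969562
U = 1.0994

1.0994


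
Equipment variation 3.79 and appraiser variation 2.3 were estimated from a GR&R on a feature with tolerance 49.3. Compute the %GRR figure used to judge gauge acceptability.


GRR = sqrt(EV^2 + AV^2) = sqrt(3.79^2 + 2.3^2) = 4.4332945
%GRR = GRR / tol * 100 = 4.4332945 / 49.3 * 100
%GRR = 8.9925

8.9925


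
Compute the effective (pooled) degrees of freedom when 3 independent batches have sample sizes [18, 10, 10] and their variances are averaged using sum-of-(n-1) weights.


nu = sum_i (n_i - 1)
nu = ((18 - 1) + (10 - 1) + (10 - 1))
nu = 17 + 9 + 9
nu = 35

35


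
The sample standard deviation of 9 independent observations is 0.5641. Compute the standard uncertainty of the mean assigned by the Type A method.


u_A = s / sqrt(n)
u_A = 0.5641 / sqrt(9)
u_A = 0.5641 / 3
u_A = 0.1880

0.1880


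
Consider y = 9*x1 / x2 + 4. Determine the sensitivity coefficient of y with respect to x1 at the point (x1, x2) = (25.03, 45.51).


y = 9*x1 / x2 + 4
dy/dx1 = 9/x2
Evaluate at x2 = 45.51: c1 = 9 / 45.51
c1 = 0.1978

0.1978


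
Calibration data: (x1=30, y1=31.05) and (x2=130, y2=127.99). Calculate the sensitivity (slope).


slope = (y2 - y1) / (x2 - x1)
= (127.99 - 31.05) / (130 - 30)
= 96.9400 / 100
= 0.9694

0.9694


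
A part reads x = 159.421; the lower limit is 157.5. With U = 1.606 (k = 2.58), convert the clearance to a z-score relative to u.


u = U / k = 1.606 / 2.58 = 0.62248062
margin = |LSL - x| = |157.5 - 159.421| = 1.921
z = margin / u = 1.921 / 0.62248062
z = 3.0860

3.0860


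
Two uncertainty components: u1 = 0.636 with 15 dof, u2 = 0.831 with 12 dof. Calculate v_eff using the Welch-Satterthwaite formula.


uc = sqrt(u1^2 + u2^2) = sqrt(0.636^2 + 0.831^2) = 1.0464497
v_eff = uc^4 / (u1^4/v1 + u2^4/v2)
= 1.0464497^4 / (0.636^4/15 + 0.831^4/12)
= 1.1991498 / 0.050647342
v_eff = 23.6765

23.6765


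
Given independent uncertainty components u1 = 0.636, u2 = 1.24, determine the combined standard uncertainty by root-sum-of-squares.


uc = sqrt(0.636^2 + 1.24^2)
uc = sqrt(1.942096)
uc = 1.3936

1.3936


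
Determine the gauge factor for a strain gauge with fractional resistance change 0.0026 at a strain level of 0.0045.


GF = (dR/R) / epsilon
= 0.0026 / 0.0045
= 0.5778

0.5778


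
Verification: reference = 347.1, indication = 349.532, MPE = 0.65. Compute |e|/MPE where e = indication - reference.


e = indication - reference = 349.532 - 347.1 = 2.4320
|e| = 2.4320
ratio = |e| / MPE = 2.4320 / 0.65
ratio = 3.7415

3.7415


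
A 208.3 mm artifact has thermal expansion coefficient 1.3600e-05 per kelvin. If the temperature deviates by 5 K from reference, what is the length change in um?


dL = L * alpha * dT
= 208.3 * 1.3600e-05 * 5
= 0.0141644 mm
dL_um = 0.0141644 * 1000 = 14.1644 um

14.1644


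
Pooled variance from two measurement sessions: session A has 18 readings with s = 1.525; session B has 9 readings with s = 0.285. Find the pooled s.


s_p = sqrt(((n1-1)*s1^2 + (n2-1)*s2^2) / (n1+n2-2))
numerator = (18-1)*1.525^2 + (9-1)*0.285^2 = 39.535625 + 0.6498 = 40.185425
denominator = 18 + 9 - 2 = 25
s_p^2 = 40.185425 / 25 = 1.607417
s_p = sqrt(1.607417) = 1.2678

1.2678


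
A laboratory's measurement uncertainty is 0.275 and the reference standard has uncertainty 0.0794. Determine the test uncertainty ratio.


TUR = u_lab / u_ref
= 0.275 / 0.0794
= 3.4635

3.4635


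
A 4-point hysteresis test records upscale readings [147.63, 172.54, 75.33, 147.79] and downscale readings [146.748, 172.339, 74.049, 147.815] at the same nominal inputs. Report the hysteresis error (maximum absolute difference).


|147.63 - 146.748| = 0.8820
|172.54 - 172.339| = 0.2010
|75.33 - 74.049| = 1.2810
|147.79 - 147.815| = 0.0250
hysteresis = max(diffs) = 1.2810

1.2810


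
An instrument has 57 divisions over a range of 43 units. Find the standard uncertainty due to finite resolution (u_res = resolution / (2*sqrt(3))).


resolution = range / divisions
resolution = 43 / 57 = 0.75438596
u_res = resolution / (2*sqrt(3))
u_res = 0.75438596 / 3.4641016
u_res = 0.2178

0.2178


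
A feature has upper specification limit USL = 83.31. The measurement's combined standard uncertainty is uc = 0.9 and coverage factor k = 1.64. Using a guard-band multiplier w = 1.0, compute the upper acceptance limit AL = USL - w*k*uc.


U = k * uc = 1.64 * 0.9 = 1.476
guard band g = w * U = 1.0 * 1.476 = 1.476
AL = USL - g = 83.31 - 1.476
AL = 81.8340

81.8340


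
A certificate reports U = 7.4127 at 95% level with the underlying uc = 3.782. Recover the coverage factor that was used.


k = U / uc
k = 7.4127 / 3.782
k = 1.96

1.96


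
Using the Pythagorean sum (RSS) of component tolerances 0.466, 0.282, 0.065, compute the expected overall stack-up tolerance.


RSS = sqrt(0.466^2 + 0.282^2 + 0.065^2)
= sqrt(0.300905)
= 0.5485

0.5485


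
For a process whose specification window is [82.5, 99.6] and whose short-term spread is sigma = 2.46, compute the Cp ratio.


Cp = (USL - LSL) / (6 * sigma)
= (99.6 - 82.5) / (6 * 2.46)
= 17.1000 / 14.7600
= 1.1585

1.1585


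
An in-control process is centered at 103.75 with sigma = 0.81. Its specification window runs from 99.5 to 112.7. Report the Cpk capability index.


Cpu = (USL - mean) / (3*sigma) = (112.7 - 103.75) / (3*0.81) = 3.6831
Cpl = (mean - LSL) / (3*sigma) = (103.75 - 99.5) / (3*0.81) = 1.7490
Cpk = min(Cpu, Cpl) = 1.7490

1.7490


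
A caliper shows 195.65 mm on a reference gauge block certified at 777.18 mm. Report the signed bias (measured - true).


Systematic error = measured - true
= 195.65 - 777.18
= -581.5300

-581.5300
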